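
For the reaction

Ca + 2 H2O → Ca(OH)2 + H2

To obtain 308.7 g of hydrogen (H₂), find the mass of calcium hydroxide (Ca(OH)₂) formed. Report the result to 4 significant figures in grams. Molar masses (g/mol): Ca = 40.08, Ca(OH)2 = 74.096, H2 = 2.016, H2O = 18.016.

11350 g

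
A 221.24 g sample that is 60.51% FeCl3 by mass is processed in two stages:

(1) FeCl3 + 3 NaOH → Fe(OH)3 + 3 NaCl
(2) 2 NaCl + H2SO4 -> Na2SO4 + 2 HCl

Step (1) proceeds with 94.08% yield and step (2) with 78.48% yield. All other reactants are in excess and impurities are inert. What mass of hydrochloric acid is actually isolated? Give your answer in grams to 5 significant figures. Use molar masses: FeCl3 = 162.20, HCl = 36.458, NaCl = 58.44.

Pure FeCl3 = 221.24 × 0.6051 = 133.872 g.
n(FeCl3) = 133.872 / 162.20 = 0.825353 mol.
Step 1 (FeCl3:NaCl = 1:3): theoretical n(NaCl) = 2.47606 mol; at 94.08% yield, n(NaCl) = 2.32948 mol.
Step 2 (NaCl:HCl = 2:2): theoretical n(HCl) = 2.32948 mol, so theoretical mass = 2.32948 × 36.458 = 84.9281 g.
At 78.48% yield, actual mass of HCl = 84.9281 × 0.7848 = 66.6516 g.

66.652 g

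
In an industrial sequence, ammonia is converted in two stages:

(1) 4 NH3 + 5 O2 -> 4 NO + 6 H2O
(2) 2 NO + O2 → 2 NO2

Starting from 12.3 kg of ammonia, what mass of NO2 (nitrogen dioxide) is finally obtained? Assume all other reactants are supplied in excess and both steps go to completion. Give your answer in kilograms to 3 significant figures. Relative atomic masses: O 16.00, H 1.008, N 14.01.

M(NH3) = 14.01 + 3(1.008) = 17.034 g/mol.
M(NO2) = 14.01 + 2(16.00) = 46.01 g/mol.
12.3 kg = 12300 g.
n(NH3) = 12300 / 17.034 = 722.1 mol.
Step 1 gives a 4:4 ratio of NH3 to NO, so n(NO) = 722.1 mol.
In step 2 the NO:NO2 ratio is 2:2, so n(NO2) = 722.1 mol.
Mass of NO2 = 722.1 × 46.01 = 33220 g = 33.2 kg.

33.2 kg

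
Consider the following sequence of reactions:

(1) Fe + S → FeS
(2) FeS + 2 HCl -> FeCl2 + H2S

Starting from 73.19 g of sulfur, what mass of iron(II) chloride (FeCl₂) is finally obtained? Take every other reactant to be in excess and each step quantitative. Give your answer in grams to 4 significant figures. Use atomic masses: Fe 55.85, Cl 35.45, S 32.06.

289.4 g

M(S) = 32.06 g/mol.
M(FeCl2) = 55.85 + 2(35.45) = 126.75 g/mol.
n(S) = 73.190 / 32.06 = 2.2829 mol.
Step 1 gives a 1:1 ratio of S to FeS, so n(FeS) = 2.2829 mol.
In step 2 the FeS:FeCl2 ratio is 1:1, so n(FeCl2) = 2.2829 mol.
Mass of FeCl2 = 2.2829 × 126.75 = 289.36 g.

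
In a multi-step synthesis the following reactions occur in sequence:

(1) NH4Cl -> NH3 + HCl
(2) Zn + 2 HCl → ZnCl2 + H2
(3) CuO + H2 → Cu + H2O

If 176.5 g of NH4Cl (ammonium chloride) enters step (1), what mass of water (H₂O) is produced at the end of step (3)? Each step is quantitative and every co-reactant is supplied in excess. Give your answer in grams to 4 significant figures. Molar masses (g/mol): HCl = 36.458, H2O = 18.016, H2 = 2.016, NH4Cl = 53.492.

29.72 g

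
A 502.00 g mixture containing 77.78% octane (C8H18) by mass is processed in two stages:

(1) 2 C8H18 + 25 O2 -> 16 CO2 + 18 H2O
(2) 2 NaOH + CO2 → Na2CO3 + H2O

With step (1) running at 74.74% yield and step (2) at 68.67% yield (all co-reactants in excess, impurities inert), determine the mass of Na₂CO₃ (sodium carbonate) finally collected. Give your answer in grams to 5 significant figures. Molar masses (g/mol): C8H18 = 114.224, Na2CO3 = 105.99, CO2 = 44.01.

Pure C8H18 = 502.00 × 0.7778 = 390.456 g.
n(C8H18) = 390.456 / 114.224 = 3.41833 mol.
Step 1 (C8H18:CO2 = 2:16): theoretical n(CO2) = 27.3467 mol; at 74.74% yield, n(CO2) = 20.4389 mol.
Step 2 (CO2:Na2CO3 = 1:1): theoretical n(Na2CO3) = 20.4389 mol, so theoretical mass = 20.4389 × 105.99 = 2166.32 g.
At 68.67% yield, actual mass of Na2CO3 = 2166.32 × 0.6867 = 1487.61 g.

1487.6 g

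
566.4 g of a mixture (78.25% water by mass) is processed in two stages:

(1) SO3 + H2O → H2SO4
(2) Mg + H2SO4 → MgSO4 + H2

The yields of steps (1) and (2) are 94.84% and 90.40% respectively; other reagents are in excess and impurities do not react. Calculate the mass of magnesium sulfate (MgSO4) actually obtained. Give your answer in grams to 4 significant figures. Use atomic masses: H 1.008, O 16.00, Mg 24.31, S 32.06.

Pure H2O = 566.4 × 0.7825 = 443.21 g.
M(H2O) = 2(1.008) + 16.00 = 18.016 g/mol.
M(MgSO4) = 24.31 + 32.06 + 4(16.00) = 120.37 g/mol.
n(H2O) = 443.21 / 18.016 = 24.601 mol.
Step 1 (H2O:H2SO4 = 1:1): theoretical n(H2SO4) = 24.601 mol; at 94.84% yield, n(H2SO4) = 23.331 mol.
Step 2 (H2SO4:MgSO4 = 1:1): theoretical n(MgSO4) = 23.331 mol, so theoretical mass = 23.331 × 120.37 = 2808.4 g.
At 90.40% yield, actual mass of MgSO4 = 2808.4 × 0.9040 = 2538.8 g.

2539 g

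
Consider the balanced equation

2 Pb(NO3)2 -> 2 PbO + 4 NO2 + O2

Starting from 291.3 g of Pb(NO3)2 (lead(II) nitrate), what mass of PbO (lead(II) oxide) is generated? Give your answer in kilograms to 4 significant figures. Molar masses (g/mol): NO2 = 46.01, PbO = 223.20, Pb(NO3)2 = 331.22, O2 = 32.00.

0.1963 kg

n(Pb(NO3)2) = 291.30 g / 331.22 g/mol = 0.87948 mol.
From the equation the Pb(NO3)2:PbO mole ratio is 2:2, so n(PbO) = 0.87948 × 2/2 = 0.87948 mol.
Mass of PbO = 0.87948 mol × 223.20 g/mol = 196.30 g.
Converting to kg: 196.30 g = 0.1963 kg.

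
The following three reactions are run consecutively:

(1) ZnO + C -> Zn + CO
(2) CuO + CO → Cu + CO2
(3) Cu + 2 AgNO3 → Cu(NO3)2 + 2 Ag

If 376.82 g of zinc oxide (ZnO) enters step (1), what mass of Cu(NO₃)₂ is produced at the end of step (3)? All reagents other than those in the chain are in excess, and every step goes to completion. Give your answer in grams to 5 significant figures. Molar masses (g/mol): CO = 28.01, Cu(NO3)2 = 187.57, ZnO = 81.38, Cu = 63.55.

n(ZnO) = 376.82 / 81.38 = 4.63038 mol.
Reaction (1): ZnO→CO ratio 1:1 ⇒ n(CO) = 4.63038 mol.
Reaction (2): CO→Cu ratio 1:1 ⇒ n(Cu) = 4.63038 mol.
Reaction (3): Cu→Cu(NO3)2 ratio 1:1 ⇒ n(Cu(NO3)2) = 4.63038 mol.
Mass of Cu(NO3)2 = 4.63038 × 187.57 = 868.520 g.

868.52 g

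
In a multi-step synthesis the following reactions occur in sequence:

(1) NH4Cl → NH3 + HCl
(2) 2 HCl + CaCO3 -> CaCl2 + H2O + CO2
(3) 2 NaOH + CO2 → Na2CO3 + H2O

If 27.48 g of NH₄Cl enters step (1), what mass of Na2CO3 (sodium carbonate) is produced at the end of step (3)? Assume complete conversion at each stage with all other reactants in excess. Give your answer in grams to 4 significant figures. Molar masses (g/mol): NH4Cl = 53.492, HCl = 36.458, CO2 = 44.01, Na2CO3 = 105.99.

27.22 g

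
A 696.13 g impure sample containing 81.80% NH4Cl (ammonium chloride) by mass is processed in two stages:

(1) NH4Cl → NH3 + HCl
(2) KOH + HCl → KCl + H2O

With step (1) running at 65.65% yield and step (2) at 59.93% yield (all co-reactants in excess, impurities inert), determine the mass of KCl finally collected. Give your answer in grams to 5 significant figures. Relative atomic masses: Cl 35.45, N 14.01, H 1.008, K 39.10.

312.23 g

Pure NH4Cl = 696.13 × 0.8180 = 569.434 g.
M(NH4Cl) = 14.01 + 4(1.008) + 35.45 = 53.492 g/mol.
M(KCl) = 39.10 + 35.45 = 74.55 g/mol.
n(NH4Cl) = 569.434 / 53.492 = 10.6452 mol.
Step 1 (NH4Cl:HCl = 1:1): theoretical n(HCl) = 10.6452 mol; at 65.65% yield, n(HCl) = 6.98859 mol.
Step 2 (HCl:KCl = 1:1): theoretical n(KCl) = 6.98859 mol, so theoretical mass = 6.98859 × 74.55 = 520.999 g.
At 59.93% yield, actual mass of KCl = 520.999 × 0.5993 = 312.235 g.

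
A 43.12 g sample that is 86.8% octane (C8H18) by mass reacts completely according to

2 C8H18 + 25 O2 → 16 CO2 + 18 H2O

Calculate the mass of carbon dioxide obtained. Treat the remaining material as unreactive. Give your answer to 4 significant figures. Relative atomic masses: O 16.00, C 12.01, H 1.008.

Mass of pure C8H18 = 43.12 g × 0.868 = 37.428 g.
M(C8H18) = 8(12.01) + 18(1.008) = 114.224 g/mol.
M(CO2) = 12.01 + 2(16.00) = 44.01 g/mol.
n(C8H18) = 37.428 g / 114.224 g/mol = 0.32767 mol.
From the equation the C8H18:CO2 mole ratio is 2:16, so n(CO2) = 0.32767 × 16/2 = 2.6214 mol.
Mass of CO2 = 2.6214 mol × 44.01 g/mol = 115.37 g.

115.4 g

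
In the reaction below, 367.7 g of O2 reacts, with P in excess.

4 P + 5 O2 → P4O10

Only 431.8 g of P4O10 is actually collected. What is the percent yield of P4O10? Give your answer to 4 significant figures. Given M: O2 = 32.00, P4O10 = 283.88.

n(O2) = 367.70 g / 32.00 g/mol = 11.491 mol.
From the equation the O2:P4O10 mole ratio is 5:1, so n(P4O10) = 11.491 × 1/5 = 2.2981 mol.
Mass of P4O10 = 2.2981 mol × 283.88 g/mol = 652.39 g.
This is the theoretical yield. Percent yield = 431.8 g / 652.39 g × 100% = 66.187%.

66.19 %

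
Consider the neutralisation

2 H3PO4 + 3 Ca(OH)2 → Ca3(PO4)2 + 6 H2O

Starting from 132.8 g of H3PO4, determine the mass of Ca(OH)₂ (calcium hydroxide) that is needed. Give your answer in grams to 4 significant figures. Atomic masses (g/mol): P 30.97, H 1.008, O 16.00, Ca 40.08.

150.6 g

M(H3PO4) = 3(1.008) + 30.97 + 4(16.00) = 97.994 g/mol.
M(Ca(OH)2) = 40.08 + 2(16.00) + 2(1.008) = 74.096 g/mol.
n(H3PO4) = 132.80 g / 97.994 g/mol = 1.3552 mol.
From the equation the H3PO4:Ca(OH)2 mole ratio is 2:3, so n(Ca(OH)2) = 1.3552 × 3/2 = 2.0328 mol.
Mass of Ca(OH)2 = 2.0328 mol × 74.096 g/mol = 150.62 g.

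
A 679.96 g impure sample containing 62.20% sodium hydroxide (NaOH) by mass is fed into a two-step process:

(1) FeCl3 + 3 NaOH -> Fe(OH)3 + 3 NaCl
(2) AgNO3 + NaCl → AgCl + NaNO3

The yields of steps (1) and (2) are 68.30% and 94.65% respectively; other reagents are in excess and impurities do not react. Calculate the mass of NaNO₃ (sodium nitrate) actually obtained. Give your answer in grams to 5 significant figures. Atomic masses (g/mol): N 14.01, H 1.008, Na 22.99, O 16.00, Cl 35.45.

Pure NaOH = 679.96 × 0.6220 = 422.935 g.
M(NaOH) = 22.99 + 16.00 + 1.008 = 39.998 g/mol.
M(NaNO3) = 22.99 + 14.01 + 3(16.00) = 85.00 g/mol.
n(NaOH) = 422.935 / 39.998 = 10.5739 mol.
Step 1 (NaOH:NaCl = 3:3): theoretical n(NaCl) = 10.5739 mol; at 68.30% yield, n(NaCl) = 7.22198 mol.
Step 2 (NaCl:NaNO3 = 1:1): theoretical n(NaNO3) = 7.22198 mol, so theoretical mass = 7.22198 × 85.00 = 613.868 g.
At 94.65% yield, actual mass of NaNO3 = 613.868 × 0.9465 = 581.026 g.

581.03 g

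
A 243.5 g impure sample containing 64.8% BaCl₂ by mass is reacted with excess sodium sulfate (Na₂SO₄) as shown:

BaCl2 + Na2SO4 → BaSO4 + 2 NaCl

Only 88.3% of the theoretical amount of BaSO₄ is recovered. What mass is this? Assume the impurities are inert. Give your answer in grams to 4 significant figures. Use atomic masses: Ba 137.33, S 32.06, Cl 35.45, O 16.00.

156.2 g

Pure BaCl2 available = 243.5 g × 0.648 = 157.79 g.
M(BaCl2) = 137.33 + 2(35.45) = 208.23 g/mol.
M(BaSO4) = 137.33 + 32.06 + 4(16.00) = 233.39 g/mol.
n(BaCl2) = 157.79 g / 208.23 g/mol = 0.75776 mol.
From the equation the BaCl2:BaSO4 mole ratio is 1:1, so n(BaSO4) = 0.75776 × 1/1 = 0.75776 mol.
Mass of BaSO4 = 0.75776 mol × 233.39 g/mol = 176.85 g.
Actual mass collected = 176.85 g × 0.883 = 156.16 g.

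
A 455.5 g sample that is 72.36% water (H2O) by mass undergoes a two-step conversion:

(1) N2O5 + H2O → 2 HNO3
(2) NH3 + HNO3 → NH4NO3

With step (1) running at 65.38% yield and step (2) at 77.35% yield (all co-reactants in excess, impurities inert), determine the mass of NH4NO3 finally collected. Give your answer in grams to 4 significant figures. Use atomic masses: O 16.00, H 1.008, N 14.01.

Pure H2O = 455.5 × 0.7236 = 329.60 g.
M(H2O) = 2(1.008) + 16.00 = 18.016 g/mol.
M(NH4NO3) = 2(14.01) + 4(1.008) + 3(16.00) = 80.052 g/mol.
n(H2O) = 329.60 / 18.016 = 18.295 mol.
Step 1 (H2O:HNO3 = 1:2): theoretical n(HNO3) = 36.590 mol; at 65.38% yield, n(HNO3) = 23.922 mol.
Step 2 (HNO3:NH4NO3 = 1:1): theoretical n(NH4NO3) = 23.922 mol, so theoretical mass = 23.922 × 80.052 = 1915.0 g.
At 77.35% yield, actual mass of NH4NO3 = 1915.0 × 0.7735 = 1481.3 g.

1481 g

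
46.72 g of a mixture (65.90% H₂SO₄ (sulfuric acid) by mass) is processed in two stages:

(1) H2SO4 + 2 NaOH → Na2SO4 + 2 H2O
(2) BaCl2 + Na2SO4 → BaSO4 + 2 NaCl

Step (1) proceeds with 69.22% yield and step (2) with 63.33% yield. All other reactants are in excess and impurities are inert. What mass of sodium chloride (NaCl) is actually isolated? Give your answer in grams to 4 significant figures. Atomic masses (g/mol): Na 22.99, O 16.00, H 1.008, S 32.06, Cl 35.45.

16.08 g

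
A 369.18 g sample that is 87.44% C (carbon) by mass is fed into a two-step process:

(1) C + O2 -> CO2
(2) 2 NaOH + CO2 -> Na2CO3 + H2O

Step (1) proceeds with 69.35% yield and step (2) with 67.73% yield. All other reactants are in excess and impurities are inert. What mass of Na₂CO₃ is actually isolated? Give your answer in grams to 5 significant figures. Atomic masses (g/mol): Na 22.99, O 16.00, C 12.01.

1338.1 g

Pure C = 369.18 × 0.8744 = 322.811 g.
M(C) = 12.01 g/mol.
M(Na2CO3) = 2(22.99) + 12.01 + 3(16.00) = 105.99 g/mol.
n(C) = 322.811 / 12.01 = 26.8785 mol.
Step 1 (C:CO2 = 1:1): theoretical n(CO2) = 26.8785 mol; at 69.35% yield, n(CO2) = 18.6403 mol.
Step 2 (CO2:Na2CO3 = 1:1): theoretical n(Na2CO3) = 18.6403 mol, so theoretical mass = 18.6403 × 105.99 = 1975.68 g.
At 67.73% yield, actual mass of Na2CO3 = 1975.68 × 0.6773 = 1338.13 g.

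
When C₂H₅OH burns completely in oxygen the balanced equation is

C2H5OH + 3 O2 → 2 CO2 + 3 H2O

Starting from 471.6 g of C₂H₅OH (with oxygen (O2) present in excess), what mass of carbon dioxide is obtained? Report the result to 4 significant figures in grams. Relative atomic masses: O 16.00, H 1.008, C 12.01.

901.1 g

M(C2H5OH) = 2(12.01) + 6(1.008) + 16.00 = 46.068 g/mol.
M(CO2) = 12.01 + 2(16.00) = 44.01 g/mol.
n(C2H5OH) = 471.60 g / 46.068 g/mol = 10.237 mol.
From the equation the C2H5OH:CO2 mole ratio is 1:2, so n(CO2) = 10.237 × 2/1 = 20.474 mol.
Mass of CO2 = 20.474 mol × 44.01 g/mol = 901.06 g.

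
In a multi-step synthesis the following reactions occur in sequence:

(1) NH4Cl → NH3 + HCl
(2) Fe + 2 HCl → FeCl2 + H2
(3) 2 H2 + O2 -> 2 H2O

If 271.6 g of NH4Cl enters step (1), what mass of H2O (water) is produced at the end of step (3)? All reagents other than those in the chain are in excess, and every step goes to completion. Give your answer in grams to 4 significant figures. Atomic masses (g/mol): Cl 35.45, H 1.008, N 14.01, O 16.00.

M(NH4Cl) = 14.01 + 4(1.008) + 35.45 = 53.492 g/mol.
M(H2O) = 2(1.008) + 16.00 = 18.016 g/mol.
n(NH4Cl) = 271.6 / 53.492 = 5.0774 mol.
Reaction (1): NH4Cl→HCl ratio 1:1 ⇒ n(HCl) = 5.0774 mol.
Reaction (2): HCl→H2 ratio 2:1 ⇒ n(H2) = 2.5387 mol.
Reaction (3): H2→H2O ratio 2:2 ⇒ n(H2O) = 2.5387 mol.
Mass of H2O = 2.5387 × 18.016 = 45.737 g.

45.74 g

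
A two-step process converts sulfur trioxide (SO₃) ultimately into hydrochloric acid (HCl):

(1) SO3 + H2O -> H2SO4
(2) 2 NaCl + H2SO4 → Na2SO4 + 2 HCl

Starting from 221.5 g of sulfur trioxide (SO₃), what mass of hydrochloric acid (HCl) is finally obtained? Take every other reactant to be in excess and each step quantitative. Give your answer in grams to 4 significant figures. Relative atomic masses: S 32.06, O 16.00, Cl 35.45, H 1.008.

201.7 g

M(SO3) = 32.06 + 3(16.00) = 80.06 g/mol.
M(HCl) = 1.008 + 35.45 = 36.458 g/mol.
n(SO3) = 221.50 / 80.06 = 2.7667 mol.
Step 1 gives a 1:1 ratio of SO3 to H2SO4, so n(H2SO4) = 2.7667 mol.
In step 2 the H2SO4:HCl ratio is 1:2, so n(HCl) = 5.5333 mol.
Mass of HCl = 5.5333 × 36.458 = 201.73 g.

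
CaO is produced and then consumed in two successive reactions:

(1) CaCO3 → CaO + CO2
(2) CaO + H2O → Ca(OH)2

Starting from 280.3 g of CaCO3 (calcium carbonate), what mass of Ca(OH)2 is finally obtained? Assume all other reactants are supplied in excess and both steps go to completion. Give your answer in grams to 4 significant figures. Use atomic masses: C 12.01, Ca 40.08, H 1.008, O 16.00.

M(CaCO3) = 40.08 + 12.01 + 3(16.00) = 100.09 g/mol.
M(Ca(OH)2) = 40.08 + 2(16.00) + 2(1.008) = 74.096 g/mol.
n(CaCO3) = 280.30 / 100.09 = 2.8005 mol.
Step 1 gives a 1:1 ratio of CaCO3 to CaO, so n(CaO) = 2.8005 mol.
In step 2 the CaO:Ca(OH)2 ratio is 1:1, so n(Ca(OH)2) = 2.8005 mol.
Mass of Ca(OH)2 = 2.8005 × 74.096 = 207.50 g.

207.5 g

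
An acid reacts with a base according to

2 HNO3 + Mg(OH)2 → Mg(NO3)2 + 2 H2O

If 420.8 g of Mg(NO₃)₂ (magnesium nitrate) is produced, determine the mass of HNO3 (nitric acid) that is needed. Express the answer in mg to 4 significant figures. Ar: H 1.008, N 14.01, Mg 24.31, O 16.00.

M(Mg(NO3)2) = 24.31 + 2(14.01) + 6(16.00) = 148.33 g/mol.
M(HNO3) = 1.008 + 14.01 + 3(16.00) = 63.018 g/mol.
n(Mg(NO3)2) = 420.80 g / 148.33 g/mol = 2.8369 mol.
From the equation the Mg(NO3)2:HNO3 mole ratio is 1:2, so n(HNO3) = 2.8369 × 2/1 = 5.6738 mol.
Mass of HNO3 = 5.6738 mol × 63.018 g/mol = 357.55 g.
Converting to mg: 357.55 g = 357600 mg.

357600 mg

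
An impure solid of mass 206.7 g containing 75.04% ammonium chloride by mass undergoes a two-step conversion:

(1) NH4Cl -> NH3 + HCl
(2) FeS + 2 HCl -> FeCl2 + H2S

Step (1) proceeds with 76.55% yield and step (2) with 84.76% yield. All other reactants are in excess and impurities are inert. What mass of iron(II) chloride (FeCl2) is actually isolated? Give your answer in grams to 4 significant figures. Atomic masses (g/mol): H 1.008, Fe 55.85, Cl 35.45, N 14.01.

Pure NH4Cl = 206.7 × 0.7504 = 155.11 g.
M(NH4Cl) = 14.01 + 4(1.008) + 35.45 = 53.492 g/mol.
M(FeCl2) = 55.85 + 2(35.45) = 126.75 g/mol.
n(NH4Cl) = 155.11 / 53.492 = 2.8996 mol.
Step 1 (NH4Cl:HCl = 1:1): theoretical n(HCl) = 2.8996 mol; at 76.55% yield, n(HCl) = 2.2197 mol.
Step 2 (HCl:FeCl2 = 2:1): theoretical n(FeCl2) = 1.1098 mol, so theoretical mass = 1.1098 × 126.75 = 140.67 g.
At 84.76% yield, actual mass of FeCl2 = 140.67 × 0.8476 = 119.23 g.

119.2 g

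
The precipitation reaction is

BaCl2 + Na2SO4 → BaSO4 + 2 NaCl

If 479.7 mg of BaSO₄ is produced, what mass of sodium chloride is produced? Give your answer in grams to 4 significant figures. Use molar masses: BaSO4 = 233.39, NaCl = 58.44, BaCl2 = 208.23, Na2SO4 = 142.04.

0.2402 g

Convert: 479.7 mg = 0.47970 g.
n(BaSO4) = 0.47970 g / 233.39 g/mol = 0.0020554 mol.
From the equation the BaSO4:NaCl mole ratio is 1:2, so n(NaCl) = 0.0020554 × 2/1 = 0.0041107 mol.
Mass of NaCl = 0.0041107 mol × 58.44 g/mol = 0.24023 g.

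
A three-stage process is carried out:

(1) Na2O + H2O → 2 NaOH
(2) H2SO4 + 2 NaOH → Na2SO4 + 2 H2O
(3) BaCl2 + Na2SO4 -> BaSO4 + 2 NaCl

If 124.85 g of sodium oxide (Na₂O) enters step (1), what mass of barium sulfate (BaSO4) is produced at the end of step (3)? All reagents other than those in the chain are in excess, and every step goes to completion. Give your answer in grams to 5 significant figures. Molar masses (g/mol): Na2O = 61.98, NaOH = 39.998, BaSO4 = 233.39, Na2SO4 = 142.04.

470.13 g

n(Na2O) = 124.85 / 61.98 = 2.01436 mol.
Reaction (1): Na2O→NaOH ratio 1:2 ⇒ n(NaOH) = 4.02872 mol.
Reaction (2): NaOH→Na2SO4 ratio 2:1 ⇒ n(Na2SO4) = 2.01436 mol.
Reaction (3): Na2SO4→BaSO4 ratio 1:1 ⇒ n(BaSO4) = 2.01436 mol.
Mass of BaSO4 = 2.01436 × 233.39 = 470.131 g.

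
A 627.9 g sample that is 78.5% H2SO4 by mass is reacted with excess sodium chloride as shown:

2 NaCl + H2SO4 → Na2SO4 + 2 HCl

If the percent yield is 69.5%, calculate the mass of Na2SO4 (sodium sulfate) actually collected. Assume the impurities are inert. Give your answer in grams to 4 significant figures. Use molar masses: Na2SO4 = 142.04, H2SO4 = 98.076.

496.1 g

Pure H2SO4 available = 627.9 g × 0.785 = 492.90 g.
n(H2SO4) = 492.90 g / 98.076 g/mol = 5.0257 mol.
From the equation the H2SO4:Na2SO4 mole ratio is 1:1, so n(Na2SO4) = 5.0257 × 1/1 = 5.0257 mol.
Mass of Na2SO4 = 5.0257 mol × 142.04 g/mol = 713.85 g.
Actual mass collected = 713.85 g × 0.695 = 496.13 g.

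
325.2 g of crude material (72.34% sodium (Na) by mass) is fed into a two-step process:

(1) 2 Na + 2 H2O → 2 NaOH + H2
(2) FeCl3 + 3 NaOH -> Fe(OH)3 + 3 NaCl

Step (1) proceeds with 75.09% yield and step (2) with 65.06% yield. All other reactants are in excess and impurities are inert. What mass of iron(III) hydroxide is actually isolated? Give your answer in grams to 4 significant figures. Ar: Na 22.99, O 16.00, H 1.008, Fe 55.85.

Pure Na = 325.2 × 0.7234 = 235.25 g.
M(Na) = 22.99 g/mol.
M(Fe(OH)3) = 55.85 + 3(16.00) + 3(1.008) = 106.874 g/mol.
n(Na) = 235.25 / 22.99 = 10.233 mol.
Step 1 (Na:NaOH = 2:2): theoretical n(NaOH) = 10.233 mol; at 75.09% yield, n(NaOH) = 7.6837 mol.
Step 2 (NaOH:Fe(OH)3 = 3:1): theoretical n(Fe(OH)3) = 2.5612 mol, so theoretical mass = 2.5612 × 106.874 = 273.73 g.
At 65.06% yield, actual mass of Fe(OH)3 = 273.73 × 0.6506 = 178.09 g.

178.1 g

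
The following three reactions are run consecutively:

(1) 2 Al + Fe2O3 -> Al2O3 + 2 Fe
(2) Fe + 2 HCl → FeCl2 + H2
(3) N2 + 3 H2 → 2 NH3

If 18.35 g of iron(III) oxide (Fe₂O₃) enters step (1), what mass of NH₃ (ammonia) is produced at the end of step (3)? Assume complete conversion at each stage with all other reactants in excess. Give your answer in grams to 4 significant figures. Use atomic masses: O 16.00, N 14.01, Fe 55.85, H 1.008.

M(Fe2O3) = 2(55.85) + 3(16.00) = 159.70 g/mol.
M(NH3) = 14.01 + 3(1.008) = 17.034 g/mol.
n(Fe2O3) = 18.35 / 159.70 = 0.11490 mol.
Reaction (1): Fe2O3→Fe ratio 1:2 ⇒ n(Fe) = 0.22981 mol.
Reaction (2): Fe→H2 ratio 1:1 ⇒ n(H2) = 0.22981 mol.
Reaction (3): H2→NH3 ratio 3:2 ⇒ n(NH3) = 0.15320 mol.
Mass of NH3 = 0.15320 × 17.034 = 2.6097 g.

2.610 g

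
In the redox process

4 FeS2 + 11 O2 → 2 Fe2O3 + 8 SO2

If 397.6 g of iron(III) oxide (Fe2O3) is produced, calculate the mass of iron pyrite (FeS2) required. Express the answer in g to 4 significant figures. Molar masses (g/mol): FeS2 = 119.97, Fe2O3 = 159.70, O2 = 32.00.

597.4 g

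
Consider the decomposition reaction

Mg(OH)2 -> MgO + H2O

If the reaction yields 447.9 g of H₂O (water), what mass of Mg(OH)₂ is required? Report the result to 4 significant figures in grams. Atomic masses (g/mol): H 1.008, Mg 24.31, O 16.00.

1450 g

M(H2O) = 2(1.008) + 16.00 = 18.016 g/mol.
M(Mg(OH)2) = 24.31 + 2(16.00) + 2(1.008) = 58.326 g/mol.
n(H2O) = 447.90 g / 18.016 g/mol = 24.861 mol.
From the equation the H2O:Mg(OH)2 mole ratio is 1:1, so n(Mg(OH)2) = 24.861 × 1/1 = 24.861 mol.
Mass of Mg(OH)2 = 24.861 mol × 58.326 g/mol = 1450.1 g.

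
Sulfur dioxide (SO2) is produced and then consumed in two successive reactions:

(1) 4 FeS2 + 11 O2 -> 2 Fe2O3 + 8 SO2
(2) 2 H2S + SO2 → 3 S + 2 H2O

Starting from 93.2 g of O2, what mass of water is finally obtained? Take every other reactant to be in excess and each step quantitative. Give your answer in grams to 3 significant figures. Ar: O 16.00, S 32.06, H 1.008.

M(O2) = 2(16.00) = 32.00 g/mol.
M(H2O) = 2(1.008) + 16.00 = 18.016 g/mol.
n(O2) = 93.20 / 32.00 = 2.913 mol.
Step 1 gives a 11:8 ratio of O2 to SO2, so n(SO2) = 2.118 mol.
In step 2 the SO2:H2O ratio is 1:2, so n(H2O) = 4.236 mol.
Mass of H2O = 4.236 × 18.016 = 76.32 g.

76.3 g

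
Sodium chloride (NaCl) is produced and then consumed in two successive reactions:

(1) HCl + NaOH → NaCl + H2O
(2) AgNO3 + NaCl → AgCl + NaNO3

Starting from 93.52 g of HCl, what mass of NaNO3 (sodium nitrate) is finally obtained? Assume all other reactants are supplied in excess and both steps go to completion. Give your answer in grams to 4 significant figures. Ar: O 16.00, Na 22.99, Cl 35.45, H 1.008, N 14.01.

M(HCl) = 1.008 + 35.45 = 36.458 g/mol.
M(NaNO3) = 22.99 + 14.01 + 3(16.00) = 85.00 g/mol.
n(HCl) = 93.520 / 36.458 = 2.5651 mol.
Step 1 gives a 1:1 ratio of HCl to NaCl, so n(NaCl) = 2.5651 mol.
In step 2 the NaCl:NaNO3 ratio is 1:1, so n(NaNO3) = 2.5651 mol.
Mass of NaNO3 = 2.5651 × 85.00 = 218.04 g.

218.0 g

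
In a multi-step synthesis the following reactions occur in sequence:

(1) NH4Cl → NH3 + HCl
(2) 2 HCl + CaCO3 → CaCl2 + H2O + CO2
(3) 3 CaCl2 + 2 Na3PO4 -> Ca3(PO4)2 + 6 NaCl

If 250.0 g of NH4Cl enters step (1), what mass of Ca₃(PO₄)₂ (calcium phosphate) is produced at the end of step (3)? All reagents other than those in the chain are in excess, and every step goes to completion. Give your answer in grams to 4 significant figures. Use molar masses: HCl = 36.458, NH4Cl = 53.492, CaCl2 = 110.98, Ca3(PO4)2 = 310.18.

241.6 g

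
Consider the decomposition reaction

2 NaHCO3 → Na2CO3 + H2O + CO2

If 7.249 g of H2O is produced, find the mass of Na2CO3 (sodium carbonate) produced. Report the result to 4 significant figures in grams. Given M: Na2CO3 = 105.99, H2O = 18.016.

n(H2O) = 7.2490 g / 18.016 g/mol = 0.40236 mol.
From the equation the H2O:Na2CO3 mole ratio is 1:1, so n(Na2CO3) = 0.40236 × 1/1 = 0.40236 mol.
Mass of Na2CO3 = 0.40236 mol × 105.99 g/mol = 42.647 g.

42.65 g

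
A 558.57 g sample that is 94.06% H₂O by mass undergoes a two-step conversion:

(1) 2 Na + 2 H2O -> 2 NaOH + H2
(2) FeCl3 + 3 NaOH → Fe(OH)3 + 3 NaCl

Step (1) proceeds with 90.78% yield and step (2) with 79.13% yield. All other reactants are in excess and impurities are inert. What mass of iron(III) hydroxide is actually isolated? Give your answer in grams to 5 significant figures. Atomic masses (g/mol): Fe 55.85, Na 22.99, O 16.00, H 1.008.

Pure H2O = 558.57 × 0.9406 = 525.391 g.
M(H2O) = 2(1.008) + 16.00 = 18.016 g/mol.
M(Fe(OH)3) = 55.85 + 3(16.00) + 3(1.008) = 106.874 g/mol.
n(H2O) = 525.391 / 18.016 = 29.1625 mol.
Step 1 (H2O:NaOH = 2:2): theoretical n(NaOH) = 29.1625 mol; at 90.78% yield, n(NaOH) = 26.4737 mol.
Step 2 (NaOH:Fe(OH)3 = 3:1): theoretical n(Fe(OH)3) = 8.82456 mol, so theoretical mass = 8.82456 × 106.874 = 943.116 g.
At 79.13% yield, actual mass of Fe(OH)3 = 943.116 × 0.7913 = 746.288 g.

746.29 g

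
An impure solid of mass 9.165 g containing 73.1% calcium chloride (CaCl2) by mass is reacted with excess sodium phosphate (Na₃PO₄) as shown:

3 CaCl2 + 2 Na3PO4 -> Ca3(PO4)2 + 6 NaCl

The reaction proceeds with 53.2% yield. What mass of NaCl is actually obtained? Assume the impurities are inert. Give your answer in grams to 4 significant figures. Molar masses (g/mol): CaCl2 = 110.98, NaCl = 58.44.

Pure CaCl2 available = 9.165 g × 0.731 = 6.6996 g.
n(CaCl2) = 6.6996 g / 110.98 g/mol = 0.060368 mol.
From the equation the CaCl2:NaCl mole ratio is 3:6, so n(NaCl) = 0.060368 × 6/3 = 0.12074 mol.
Mass of NaCl = 0.12074 mol × 58.44 g/mol = 7.0558 g.
Actual mass collected = 7.0558 g × 0.532 = 3.7537 g.

3.754 g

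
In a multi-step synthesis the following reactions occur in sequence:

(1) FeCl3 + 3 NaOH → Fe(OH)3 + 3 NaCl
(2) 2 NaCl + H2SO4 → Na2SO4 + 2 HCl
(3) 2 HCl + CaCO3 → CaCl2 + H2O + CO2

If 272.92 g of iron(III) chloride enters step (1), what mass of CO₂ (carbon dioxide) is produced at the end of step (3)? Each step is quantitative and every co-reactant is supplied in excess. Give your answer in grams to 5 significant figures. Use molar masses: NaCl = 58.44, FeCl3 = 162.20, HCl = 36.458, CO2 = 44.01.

111.08 g

n(FeCl3) = 272.92 / 162.20 = 1.68261 mol.
Reaction (1): FeCl3→NaCl ratio 1:3 ⇒ n(NaCl) = 5.04784 mol.
Reaction (2): NaCl→HCl ratio 2:2 ⇒ n(HCl) = 5.04784 mol.
Reaction (3): HCl→CO2 ratio 2:1 ⇒ n(CO2) = 2.52392 mol.
Mass of CO2 = 2.52392 × 44.01 = 111.078 g.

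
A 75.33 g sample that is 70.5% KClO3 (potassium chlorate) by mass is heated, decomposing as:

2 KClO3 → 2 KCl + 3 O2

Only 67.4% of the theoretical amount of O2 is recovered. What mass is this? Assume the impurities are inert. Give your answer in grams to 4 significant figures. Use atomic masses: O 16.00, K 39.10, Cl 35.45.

Pure KClO3 available = 75.33 g × 0.705 = 53.108 g.
M(KClO3) = 39.10 + 35.45 + 3(16.00) = 122.55 g/mol.
M(O2) = 2(16.00) = 32.00 g/mol.
n(KClO3) = 53.108 g / 122.55 g/mol = 0.43335 mol.
From the equation the KClO3:O2 mole ratio is 2:3, so n(O2) = 0.43335 × 3/2 = 0.65003 mol.
Mass of O2 = 0.65003 mol × 32.00 g/mol = 20.801 g.
Actual mass collected = 20.801 g × 0.674 = 14.020 g.

14.02 g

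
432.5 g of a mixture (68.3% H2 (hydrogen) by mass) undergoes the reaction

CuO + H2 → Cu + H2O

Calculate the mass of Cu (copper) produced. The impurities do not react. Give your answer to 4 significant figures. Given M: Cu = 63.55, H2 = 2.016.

Mass of pure H2 = 432.5 g × 0.683 = 295.40 g.
n(H2) = 295.40 g / 2.016 g/mol = 146.53 mol.
From the equation the H2:Cu mole ratio is 1:1, so n(Cu) = 146.53 × 1/1 = 146.53 mol.
Mass of Cu = 146.53 mol × 63.55 g/mol = 9311.8 g.

9312 g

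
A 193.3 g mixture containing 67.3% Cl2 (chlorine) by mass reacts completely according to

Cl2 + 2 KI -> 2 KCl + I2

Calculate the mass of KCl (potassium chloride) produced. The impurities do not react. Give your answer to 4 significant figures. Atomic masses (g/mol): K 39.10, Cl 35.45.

273.6 g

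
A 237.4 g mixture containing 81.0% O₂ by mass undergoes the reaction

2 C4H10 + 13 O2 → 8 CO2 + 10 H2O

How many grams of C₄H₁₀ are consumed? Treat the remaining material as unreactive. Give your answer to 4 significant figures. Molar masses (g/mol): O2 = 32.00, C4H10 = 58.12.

53.73 g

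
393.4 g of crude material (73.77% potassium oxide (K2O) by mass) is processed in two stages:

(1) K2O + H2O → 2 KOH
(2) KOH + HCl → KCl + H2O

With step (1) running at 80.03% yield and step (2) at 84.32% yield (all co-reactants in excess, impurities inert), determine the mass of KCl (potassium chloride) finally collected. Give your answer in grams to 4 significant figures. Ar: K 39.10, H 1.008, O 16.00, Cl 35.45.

310.0 g

Pure K2O = 393.4 × 0.7377 = 290.21 g.
M(K2O) = 2(39.10) + 16.00 = 94.20 g/mol.
M(KCl) = 39.10 + 35.45 = 74.55 g/mol.
n(K2O) = 290.21 / 94.20 = 3.0808 mol.
Step 1 (K2O:KOH = 1:2): theoretical n(KOH) = 6.1616 mol; at 80.03% yield, n(KOH) = 4.9311 mol.
Step 2 (KOH:KCl = 1:1): theoretical n(KCl) = 4.9311 mol, so theoretical mass = 4.9311 × 74.55 = 367.62 g.
At 84.32% yield, actual mass of KCl = 367.62 × 0.8432 = 309.97 g.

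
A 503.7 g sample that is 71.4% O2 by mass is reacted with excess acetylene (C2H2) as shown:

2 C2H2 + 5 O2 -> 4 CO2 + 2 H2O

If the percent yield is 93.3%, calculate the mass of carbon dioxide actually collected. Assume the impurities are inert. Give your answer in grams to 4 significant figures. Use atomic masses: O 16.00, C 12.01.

Pure O2 available = 503.7 g × 0.714 = 359.64 g.
M(O2) = 2(16.00) = 32.00 g/mol.
M(CO2) = 12.01 + 2(16.00) = 44.01 g/mol.
n(O2) = 359.64 g / 32.00 g/mol = 11.239 mol.
From the equation the O2:CO2 mole ratio is 5:4, so n(CO2) = 11.239 × 4/5 = 8.9910 mol.
Mass of CO2 = 8.9910 mol × 44.01 g/mol = 395.70 g.
Actual mass collected = 395.70 g × 0.933 = 369.18 g.

369.2 g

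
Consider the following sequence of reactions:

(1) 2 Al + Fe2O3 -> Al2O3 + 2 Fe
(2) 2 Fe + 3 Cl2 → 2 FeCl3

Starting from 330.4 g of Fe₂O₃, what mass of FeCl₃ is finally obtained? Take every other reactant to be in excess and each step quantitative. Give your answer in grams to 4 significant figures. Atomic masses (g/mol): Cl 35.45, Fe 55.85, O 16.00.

671.1 g

M(Fe2O3) = 2(55.85) + 3(16.00) = 159.70 g/mol.
M(FeCl3) = 55.85 + 3(35.45) = 162.20 g/mol.
n(Fe2O3) = 330.40 / 159.70 = 2.0689 mol.
Step 1 gives a 1:2 ratio of Fe2O3 to Fe, so n(Fe) = 4.1378 mol.
In step 2 the Fe:FeCl3 ratio is 2:2, so n(FeCl3) = 4.1378 mol.
Mass of FeCl3 = 4.1378 × 162.20 = 671.14 g.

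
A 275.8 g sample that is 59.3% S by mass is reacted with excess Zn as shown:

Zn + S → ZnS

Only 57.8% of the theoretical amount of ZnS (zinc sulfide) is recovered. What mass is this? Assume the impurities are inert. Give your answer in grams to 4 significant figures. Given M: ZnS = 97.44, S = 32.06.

287.3 g

Pure S available = 275.8 g × 0.593 = 163.55 g.
n(S) = 163.55 g / 32.06 g/mol = 5.1014 mol.
From the equation the S:ZnS mole ratio is 1:1, so n(ZnS) = 5.1014 × 1/1 = 5.1014 mol.
Mass of ZnS = 5.1014 mol × 97.44 g/mol = 497.08 g.
Actual mass collected = 497.08 g × 0.578 = 287.31 g.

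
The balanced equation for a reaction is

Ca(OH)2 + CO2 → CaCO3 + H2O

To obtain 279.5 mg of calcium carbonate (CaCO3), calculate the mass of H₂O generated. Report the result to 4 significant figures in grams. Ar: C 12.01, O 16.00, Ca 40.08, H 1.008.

M(CaCO3) = 40.08 + 12.01 + 3(16.00) = 100.09 g/mol.
M(H2O) = 2(1.008) + 16.00 = 18.016 g/mol.
Convert: 279.5 mg = 0.27950 g.
n(CaCO3) = 0.27950 g / 100.09 g/mol = 0.0027925 mol.
From the equation the CaCO3:H2O mole ratio is 1:1, so n(H2O) = 0.0027925 × 1/1 = 0.0027925 mol.
Mass of H2O = 0.0027925 mol × 18.016 g/mol = 0.050309 g.

0.05031 g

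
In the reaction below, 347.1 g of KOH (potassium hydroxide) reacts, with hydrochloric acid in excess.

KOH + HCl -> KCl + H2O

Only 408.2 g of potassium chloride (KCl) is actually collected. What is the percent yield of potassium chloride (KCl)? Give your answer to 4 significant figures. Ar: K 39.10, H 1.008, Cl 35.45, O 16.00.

88.51 %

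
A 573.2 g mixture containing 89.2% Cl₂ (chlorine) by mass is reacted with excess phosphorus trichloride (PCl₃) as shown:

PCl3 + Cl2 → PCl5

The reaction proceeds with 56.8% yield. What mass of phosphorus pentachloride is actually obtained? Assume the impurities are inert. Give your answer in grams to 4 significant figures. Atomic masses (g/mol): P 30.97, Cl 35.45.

852.9 g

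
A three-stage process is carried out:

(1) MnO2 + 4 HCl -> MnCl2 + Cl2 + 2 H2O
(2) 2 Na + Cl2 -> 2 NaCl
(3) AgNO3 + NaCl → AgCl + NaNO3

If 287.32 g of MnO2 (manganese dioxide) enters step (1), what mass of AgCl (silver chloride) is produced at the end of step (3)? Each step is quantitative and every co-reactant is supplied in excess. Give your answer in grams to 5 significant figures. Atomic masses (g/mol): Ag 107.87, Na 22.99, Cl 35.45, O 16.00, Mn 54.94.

947.29 g

M(MnO2) = 54.94 + 2(16.00) = 86.94 g/mol.
M(AgCl) = 107.87 + 35.45 = 143.32 g/mol.
n(MnO2) = 287.32 / 86.94 = 3.30481 mol.
Reaction (1): MnO2→Cl2 ratio 1:1 ⇒ n(Cl2) = 3.30481 mol.
Reaction (2): Cl2→NaCl ratio 1:2 ⇒ n(NaCl) = 6.60962 mol.
Reaction (3): NaCl→AgCl ratio 1:1 ⇒ n(AgCl) = 6.60962 mol.
Mass of AgCl = 6.60962 × 143.32 = 947.290 g.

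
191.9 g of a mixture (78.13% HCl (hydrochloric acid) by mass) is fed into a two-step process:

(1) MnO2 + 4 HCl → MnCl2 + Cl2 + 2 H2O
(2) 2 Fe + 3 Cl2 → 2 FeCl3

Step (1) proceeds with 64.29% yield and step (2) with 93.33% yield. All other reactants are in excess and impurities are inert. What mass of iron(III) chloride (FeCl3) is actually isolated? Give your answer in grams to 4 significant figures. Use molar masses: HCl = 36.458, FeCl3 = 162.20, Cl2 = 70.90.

Pure HCl = 191.9 × 0.7813 = 149.93 g.
n(HCl) = 149.93 / 36.458 = 4.1124 mol.
Step 1 (HCl:Cl2 = 4:1): theoretical n(Cl2) = 1.0281 mol; at 64.29% yield, n(Cl2) = 0.66097 mol.
Step 2 (Cl2:FeCl3 = 3:2): theoretical n(FeCl3) = 0.44065 mol, so theoretical mass = 0.44065 × 162.20 = 71.473 g.
At 93.33% yield, actual mass of FeCl3 = 71.473 × 0.9333 = 66.706 g.

66.71 g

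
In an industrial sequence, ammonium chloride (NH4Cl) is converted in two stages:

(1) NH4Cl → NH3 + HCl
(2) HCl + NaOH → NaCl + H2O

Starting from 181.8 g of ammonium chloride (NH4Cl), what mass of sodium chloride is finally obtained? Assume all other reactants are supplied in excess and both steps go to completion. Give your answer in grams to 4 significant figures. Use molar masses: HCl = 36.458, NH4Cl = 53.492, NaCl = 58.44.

198.6 g

n(NH4Cl) = 181.80 / 53.492 = 3.3986 mol.
Step 1 gives a 1:1 ratio of NH4Cl to HCl, so n(HCl) = 3.3986 mol.
In step 2 the HCl:NaCl ratio is 1:1, so n(NaCl) = 3.3986 mol.
Mass of NaCl = 3.3986 × 58.44 = 198.62 g.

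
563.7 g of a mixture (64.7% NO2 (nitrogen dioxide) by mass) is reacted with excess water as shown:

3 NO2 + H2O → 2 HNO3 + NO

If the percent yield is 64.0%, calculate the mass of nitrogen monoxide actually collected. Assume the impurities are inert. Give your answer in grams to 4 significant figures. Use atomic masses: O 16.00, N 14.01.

50.75 g

Pure NO2 available = 563.7 g × 0.647 = 364.71 g.
M(NO2) = 14.01 + 2(16.00) = 46.01 g/mol.
M(NO) = 14.01 + 16.00 = 30.01 g/mol.
n(NO2) = 364.71 g / 46.01 g/mol = 7.9268 mol.
From the equation the NO2:NO mole ratio is 3:1, so n(NO) = 7.9268 × 1/3 = 2.6423 mol.
Mass of NO = 2.6423 mol × 30.01 g/mol = 79.295 g.
Actual mass collected = 79.295 g × 0.640 = 50.749 g.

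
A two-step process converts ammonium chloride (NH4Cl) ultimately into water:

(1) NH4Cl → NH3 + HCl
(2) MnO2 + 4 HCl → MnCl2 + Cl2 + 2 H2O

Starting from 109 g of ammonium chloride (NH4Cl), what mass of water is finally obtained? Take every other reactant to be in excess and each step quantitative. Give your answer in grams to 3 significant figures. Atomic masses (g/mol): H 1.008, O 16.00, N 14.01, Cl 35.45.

18.4 g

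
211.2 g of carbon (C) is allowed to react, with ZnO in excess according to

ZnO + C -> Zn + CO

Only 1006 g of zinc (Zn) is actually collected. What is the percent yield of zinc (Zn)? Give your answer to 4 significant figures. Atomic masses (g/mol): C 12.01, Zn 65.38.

87.50 %

M(C) = 12.01 g/mol.
M(Zn) = 65.38 g/mol.
n(C) = 211.20 g / 12.01 g/mol = 17.585 mol.
From the equation the C:Zn mole ratio is 1:1, so n(Zn) = 17.585 × 1/1 = 17.585 mol.
Mass of Zn = 17.585 mol × 65.38 g/mol = 1149.7 g.
This is the theoretical yield. Percent yield = 1006 g / 1149.7 g × 100% = 87.499%.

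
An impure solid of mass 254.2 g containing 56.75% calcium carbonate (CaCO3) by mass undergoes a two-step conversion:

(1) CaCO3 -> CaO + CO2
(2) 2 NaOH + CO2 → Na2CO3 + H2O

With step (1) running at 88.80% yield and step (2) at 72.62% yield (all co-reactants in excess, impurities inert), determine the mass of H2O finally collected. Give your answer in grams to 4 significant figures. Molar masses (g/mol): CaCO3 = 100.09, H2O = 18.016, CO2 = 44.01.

16.74 g

Pure CaCO3 = 254.2 × 0.5675 = 144.26 g.
n(CaCO3) = 144.26 / 100.09 = 1.4413 mol.
Step 1 (CaCO3:CO2 = 1:1): theoretical n(CO2) = 1.4413 mol; at 88.80% yield, n(CO2) = 1.2799 mol.
Step 2 (CO2:H2O = 1:1): theoretical n(H2O) = 1.2799 mol, so theoretical mass = 1.2799 × 18.016 = 23.058 g.
At 72.62% yield, actual mass of H2O = 23.058 × 0.7262 = 16.745 g.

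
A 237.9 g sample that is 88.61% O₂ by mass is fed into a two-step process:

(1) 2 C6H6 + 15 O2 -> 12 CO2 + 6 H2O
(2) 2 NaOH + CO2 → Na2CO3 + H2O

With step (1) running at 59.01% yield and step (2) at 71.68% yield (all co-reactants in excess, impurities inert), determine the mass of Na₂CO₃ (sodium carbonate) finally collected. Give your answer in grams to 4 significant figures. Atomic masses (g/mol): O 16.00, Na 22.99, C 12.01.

Pure O2 = 237.9 × 0.8861 = 210.80 g.
M(O2) = 2(16.00) = 32.00 g/mol.
M(Na2CO3) = 2(22.99) + 12.01 + 3(16.00) = 105.99 g/mol.
n(O2) = 210.80 / 32.00 = 6.5876 mol.
Step 1 (O2:CO2 = 15:12): theoretical n(CO2) = 5.2701 mol; at 59.01% yield, n(CO2) = 3.1099 mol.
Step 2 (CO2:Na2CO3 = 1:1): theoretical n(Na2CO3) = 3.1099 mol, so theoretical mass = 3.1099 × 105.99 = 329.62 g.
At 71.68% yield, actual mass of Na2CO3 = 329.62 × 0.7168 = 236.27 g.

236.3 g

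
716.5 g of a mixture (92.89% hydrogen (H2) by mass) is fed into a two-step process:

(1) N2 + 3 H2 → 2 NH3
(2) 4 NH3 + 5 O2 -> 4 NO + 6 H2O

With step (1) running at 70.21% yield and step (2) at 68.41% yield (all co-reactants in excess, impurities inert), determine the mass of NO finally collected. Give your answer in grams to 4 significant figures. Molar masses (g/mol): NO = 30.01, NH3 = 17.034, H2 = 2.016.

Pure H2 = 716.5 × 0.9289 = 665.56 g.
n(H2) = 665.56 / 2.016 = 330.14 mol.
Step 1 (H2:NH3 = 3:2): theoretical n(NH3) = 220.09 mol; at 70.21% yield, n(NH3) = 154.53 mol.
Step 2 (NH3:NO = 4:4): theoretical n(NO) = 154.53 mol, so theoretical mass = 154.53 × 30.01 = 4637.3 g.
At 68.41% yield, actual mass of NO = 4637.3 × 0.6841 = 3172.4 g.

3172 g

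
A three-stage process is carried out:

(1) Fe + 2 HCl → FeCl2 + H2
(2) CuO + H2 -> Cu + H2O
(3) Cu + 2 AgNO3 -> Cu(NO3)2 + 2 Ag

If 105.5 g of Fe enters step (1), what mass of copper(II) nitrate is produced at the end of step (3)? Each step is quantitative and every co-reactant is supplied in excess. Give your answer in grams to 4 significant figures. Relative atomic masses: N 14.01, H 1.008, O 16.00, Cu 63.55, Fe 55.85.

354.3 g

M(Fe) = 55.85 g/mol.
M(Cu(NO3)2) = 63.55 + 2(14.01) + 6(16.00) = 187.57 g/mol.
n(Fe) = 105.5 / 55.85 = 1.8890 mol.
Reaction (1): Fe→H2 ratio 1:1 ⇒ n(H2) = 1.8890 mol.
Reaction (2): H2→Cu ratio 1:1 ⇒ n(Cu) = 1.8890 mol.
Reaction (3): Cu→Cu(NO3)2 ratio 1:1 ⇒ n(Cu(NO3)2) = 1.8890 mol.
Mass of Cu(NO3)2 = 1.8890 × 187.57 = 354.32 g.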